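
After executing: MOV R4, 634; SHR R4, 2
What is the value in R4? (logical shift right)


Register state trace:
  MOV R4, 634  → R4 = 634
  SHR R4, 2  → R4 = 634 >> 2 = 634 // 2^2 = 158
Final: R4 = 158

158


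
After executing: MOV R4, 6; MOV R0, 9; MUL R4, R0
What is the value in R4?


Register state trace:
  MOV R4, 6  → R4 = 6
  MOV R0, 9  → R0 = 9
  MUL R4, R0  → R4 = 6 * 9 = 54
Final: R4 = 54

54


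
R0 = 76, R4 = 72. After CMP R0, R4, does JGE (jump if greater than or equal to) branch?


Trace:
  R0 = 76, R4 = 72
  CMP R0, R4  → compares 76 vs 72
  JGE checks: is 76 greater than or equal to 72?
  76 > 72, so condition is true
Branch taken: Yes

Yes


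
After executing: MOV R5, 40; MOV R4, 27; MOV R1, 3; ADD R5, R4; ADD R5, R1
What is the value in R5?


Register state trace:
  MOV R5, 40  → R5 = 40
  MOV R4, 27  → R4 = 27
  MOV R1, 3  → R1 = 3
  ADD R5, R4  → R5 = 40 + 27 = 67
  ADD R5, R1  → R5 = 67 + 3 = 70
Final: R5 = 70

70


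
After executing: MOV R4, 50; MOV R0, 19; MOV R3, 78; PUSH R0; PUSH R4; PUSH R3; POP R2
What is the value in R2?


Stack trace (top is rightmost):
  MOV R4, 50  → R4 = 50
  MOV R0, 19  → R0 = 19
  MOV R3, 78  → R3 = 78
  PUSH R0  → stack: [19]
  PUSH R4  → stack: [19, 50]
  PUSH R3  → stack: [19, 50, 78]
  POP R2  → R2 = 78, stack: [19, 50]
Final: R2 = 78

78


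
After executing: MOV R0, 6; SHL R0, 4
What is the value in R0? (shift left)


Register state trace:
  MOV R0, 6  → R0 = 6
  SHL R0, 4  → R0 = 6 << 4 = 6 * 2^4 = 96
Final: R0 = 96

96


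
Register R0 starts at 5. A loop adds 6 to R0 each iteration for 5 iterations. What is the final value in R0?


Starting value: R0 = 5
  Iter 1: R0 = 5 + 6 = 11
  Iter 2: R0 = 11 + 6 = 17
  Iter 3: R0 = 17 + 6 = 23
  Iter 4: R0 = 23 + 6 = 29
  Iter 5: R0 = 29 + 6 = 35
Final: R0 = 35

35


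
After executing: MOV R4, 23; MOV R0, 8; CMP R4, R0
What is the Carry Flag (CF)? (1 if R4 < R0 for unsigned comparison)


Register state trace:
  MOV R4, 23  → R4 = 23
  MOV R0, 8  → R0 = 8
  CMP R4, R0  → unsigned 23 - 8: no borrow
  23 >= 8, so CF = 0
CF = 0

0


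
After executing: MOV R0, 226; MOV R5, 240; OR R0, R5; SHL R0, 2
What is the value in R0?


Register state trace:
  MOV R0, 226  → R0 = 226 (0b11100010)
  MOV R5, 240  → R5 = 240 (0b11110000)
  OR R0, R5  → R0 = 226 OR 240 = 242 (0b11110010)
  SHL R0, 2  → R0 = 242 << 2 = 968
Final: R0 = 968

968


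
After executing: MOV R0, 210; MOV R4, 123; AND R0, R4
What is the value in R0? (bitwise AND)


Register state trace:
  MOV R0, 210  → R0 = 210 (0b11010010)
  MOV R4, 123  → R4 = 123 (0b01111011)
  AND R0, R4  → R0 = 210 AND 123 = 82 (0b01010010)
Final: R0 = 82

82


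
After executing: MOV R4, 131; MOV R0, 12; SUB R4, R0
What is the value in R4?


Register state trace:
  MOV R4, 131  → R4 = 131
  MOV R0, 12  → R0 = 12
  SUB R4, R0  → R4 = 131 - 12 = 119
Final: R4 = 119

119


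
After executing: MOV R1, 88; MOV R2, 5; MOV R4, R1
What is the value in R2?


Register state trace:
  MOV R1, 88  → R1 = 88
  MOV R2, 5  → R2 = 5
  MOV R4, R1  → R4 = 88
Final: R2 = 5

5


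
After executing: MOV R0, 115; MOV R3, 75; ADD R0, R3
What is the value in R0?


Register state trace:
  MOV R0, 115  → R0 = 115
  MOV R3, 75  → R3 = 75
  ADD R0, R3  → R0 = 115 + 75 = 190
Final: R0 = 190

190


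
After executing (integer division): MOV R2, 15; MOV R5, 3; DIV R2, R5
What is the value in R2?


Register state trace:
  MOV R2, 15  → R2 = 15
  MOV R5, 3  → R5 = 3
  DIV R2, R5  → R2 = 15 // 3 = 5
Final: R2 = 5

5


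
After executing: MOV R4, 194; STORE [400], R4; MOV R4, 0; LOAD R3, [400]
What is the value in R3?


Register and memory trace:
  MOV R4, 194  → R4 = 194
  STORE [400], R4  → mem[400] = 194
  MOV R4, 0  → R4 = 0
  LOAD R3, [400]  → R3 = mem[400] = 194
Final: R3 = 194

194


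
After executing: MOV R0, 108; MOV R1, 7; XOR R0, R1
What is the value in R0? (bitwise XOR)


Register state trace:
  MOV R0, 108  → R0 = 108 (0b01101100)
  MOV R1, 7  → R1 = 7 (0b00000111)
  XOR R0, R1  → R0 = 108 XOR 7 = 107 (0b01101011)
Final: R0 = 107

107


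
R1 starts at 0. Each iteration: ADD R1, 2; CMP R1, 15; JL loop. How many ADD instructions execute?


Loop trace (R1 starts at 0, target 15, step 2):
  ADD #1: R1 = 0 + 2 = 2  → 2 < 15, loop
  ADD #2: R1 = 2 + 2 = 4  → 4 < 15, loop
  ADD #3: R1 = 4 + 2 = 6  → 6 < 15, loop
  ADD #4: R1 = 6 + 2 = 8  → 8 < 15, loop
  ADD #5: R1 = 8 + 2 = 10  → 10 < 15, loop
  ADD #6: R1 = 10 + 2 = 12  → 12 < 15, loop
  ADD #7: R1 = 12 + 2 = 14  → 14 < 15, loop
  ADD #8: R1 = 14 + 2 = 16  → 16 >= 15, exit
Total ADD instructions: 8

8


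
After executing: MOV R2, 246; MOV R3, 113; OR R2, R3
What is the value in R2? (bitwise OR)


Register state trace:
  MOV R2, 246  → R2 = 246 (0b11110110)
  MOV R3, 113  → R3 = 113 (0b01110001)
  OR R2, R3   → R2 = 246 OR 113 = 247 (0b11110111)
Final: R2 = 247

247


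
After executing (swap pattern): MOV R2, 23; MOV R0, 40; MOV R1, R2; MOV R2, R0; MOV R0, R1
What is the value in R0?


Register state trace (swap pattern):
  MOV R2, 23  → R2 = 23
  MOV R0, 40  → R0 = 40
  MOV R1, R2  → R1 = 23  (save R2)
  MOV R2, R0  → R2 = 40  (R2 gets R0's value)
  MOV R0, R1  → R0 = 23  (R0 gets saved value)
Final: R0 = 23

23


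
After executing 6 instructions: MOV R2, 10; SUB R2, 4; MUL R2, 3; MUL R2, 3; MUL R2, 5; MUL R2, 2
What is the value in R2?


Register state trace:
  MOV R2, 10  → R2 = 10
  SUB R2, 4  → R2 = 10 - 4 = 6
  MUL R2, 3  → R2 = 6 * 3 = 18
  MUL R2, 3  → R2 = 18 * 3 = 54
  MUL R2, 5  → R2 = 54 * 5 = 270
  MUL R2, 2  → R2 = 270 * 2 = 540
Final: R2 = 540

540


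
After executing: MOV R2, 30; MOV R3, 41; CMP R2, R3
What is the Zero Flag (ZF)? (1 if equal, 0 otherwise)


Register state trace:
  MOV R2, 30  → R2 = 30
  MOV R3, 41  → R3 = 41
  CMP R2, R3  → computes 30 - 41 = -11
  Result is nonzero, so values are not equal
ZF = 0

0


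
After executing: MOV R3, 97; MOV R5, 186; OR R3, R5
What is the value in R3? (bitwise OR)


Register state trace:
  MOV R3, 97  → R3 = 97 (0b01100001)
  MOV R5, 186  → R5 = 186 (0b10111010)
  OR R3, R5   → R3 = 97 OR 186 = 251 (0b11111011)
Final: R3 = 251

251


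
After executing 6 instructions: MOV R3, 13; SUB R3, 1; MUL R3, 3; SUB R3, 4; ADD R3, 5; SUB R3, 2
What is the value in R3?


Register state trace:
  MOV R3, 13  → R3 = 13
  SUB R3, 1  → R3 = 13 - 1 = 12
  MUL R3, 3  → R3 = 12 * 3 = 36
  SUB R3, 4  → R3 = 36 - 4 = 32
  ADD R3, 5  → R3 = 32 + 5 = 37
  SUB R3, 2  → R3 = 37 - 2 = 35
Final: R3 = 35

35


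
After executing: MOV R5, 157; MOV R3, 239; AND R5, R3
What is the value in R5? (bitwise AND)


Register state trace:
  MOV R5, 157  → R5 = 157 (0b10011101)
  MOV R3, 239  → R3 = 239 (0b11101111)
  AND R5, R3  → R5 = 157 AND 239 = 141 (0b10001101)
Final: R5 = 141

141


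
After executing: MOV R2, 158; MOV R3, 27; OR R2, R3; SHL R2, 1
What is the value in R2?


Register state trace:
  MOV R2, 158  → R2 = 158 (0b10011110)
  MOV R3, 27  → R3 = 27 (0b00011011)
  OR R2, R3  → R2 = 158 OR 27 = 159 (0b10011111)
  SHL R2, 1  → R2 = 159 << 1 = 318
Final: R2 = 318

318


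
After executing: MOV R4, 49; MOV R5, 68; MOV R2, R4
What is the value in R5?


Register state trace:
  MOV R4, 49  → R4 = 49
  MOV R5, 68  → R5 = 68
  MOV R2, R4  → R2 = 49
Final: R5 = 68

68


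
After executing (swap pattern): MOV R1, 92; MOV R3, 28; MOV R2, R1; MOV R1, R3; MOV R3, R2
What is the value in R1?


Register state trace (swap pattern):
  MOV R1, 92  → R1 = 92
  MOV R3, 28  → R3 = 28
  MOV R2, R1  → R2 = 92  (save R1)
  MOV R1, R3  → R1 = 28  (R1 gets R3's value)
  MOV R3, R2  → R3 = 92  (R3 gets saved value)
Final: R1 = 28

28


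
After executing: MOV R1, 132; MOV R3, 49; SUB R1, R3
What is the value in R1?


Register state trace:
  MOV R1, 132  → R1 = 132
  MOV R3, 49  → R3 = 49
  SUB R1, R3  → R1 = 132 - 49 = 83
Final: R1 = 83

83


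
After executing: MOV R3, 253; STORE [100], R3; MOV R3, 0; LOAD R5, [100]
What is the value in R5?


Register and memory trace:
  MOV R3, 253  → R3 = 253
  STORE [100], R3  → mem[100] = 253
  MOV R3, 0  → R3 = 0
  LOAD R5, [100]  → R5 = mem[100] = 253
Final: R5 = 253

253


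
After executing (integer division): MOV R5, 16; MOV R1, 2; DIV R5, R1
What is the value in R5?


Register state trace:
  MOV R5, 16  → R5 = 16
  MOV R1, 2  → R1 = 2
  DIV R5, R1  → R5 = 16 // 2 = 8
Final: R5 = 8

8


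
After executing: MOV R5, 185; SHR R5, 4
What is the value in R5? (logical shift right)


Register state trace:
  MOV R5, 185  → R5 = 185
  SHR R5, 4  → R5 = 185 >> 4 = 185 // 2^4 = 11
Final: R5 = 11

11


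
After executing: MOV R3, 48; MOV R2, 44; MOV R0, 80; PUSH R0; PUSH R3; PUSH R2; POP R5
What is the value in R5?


Stack trace (top is rightmost):
  MOV R3, 48  → R3 = 48
  MOV R2, 44  → R2 = 44
  MOV R0, 80  → R0 = 80
  PUSH R0  → stack: [80]
  PUSH R3  → stack: [80, 48]
  PUSH R2  → stack: [80, 48, 44]
  POP R5  → R5 = 44, stack: [80, 48]
Final: R5 = 44

44


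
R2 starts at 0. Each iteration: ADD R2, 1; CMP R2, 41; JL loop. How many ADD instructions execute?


Loop trace (R2 starts at 0, target 41, step 1):
  ADD #1: R2 = 0 + 1 = 1  → 1 < 41, loop
  ADD #2: R2 = 1 + 1 = 2  → 2 < 41, loop
  ADD #3: R2 = 2 + 1 = 3  → 3 < 41, loop
  ADD #4: R2 = 3 + 1 = 4  → 4 < 41, loop
  ADD #5: R2 = 4 + 1 = 5  → 5 < 41, loop
  ADD #6: R2 = 5 + 1 = 6  → 6 < 41, loop
  ADD #7: R2 = 6 + 1 = 7  → 7 < 41, loop
  ADD #8: R2 = 7 + 1 = 8  → 8 < 41, loop
  ADD #9: R2 = 8 + 1 = 9  → 9 < 41, loop
  ADD #10: R2 = 9 + 1 = 10  → 10 < 41, loop
  ADD #11: R2 = 10 + 1 = 11  → 11 < 41, loop
  ADD #12: R2 = 11 + 1 = 12  → 12 < 41, loop
  ADD #13: R2 = 12 + 1 = 13  → 13 < 41, loop
  ADD #14: R2 = 13 + 1 = 14  → 14 < 41, loop
  ADD #15: R2 = 14 + 1 = 15  → 15 < 41, loop
  ADD #16: R2 = 15 + 1 = 16  → 16 < 41, loop
  ADD #17: R2 = 16 + 1 = 17  → 17 < 41, loop
  ADD #18: R2 = 17 + 1 = 18  → 18 < 41, loop
  ADD #19: R2 = 18 + 1 = 19  → 19 < 41, loop
  ADD #20: R2 = 19 + 1 = 20  → 20 < 41, loop
  ADD #21: R2 = 20 + 1 = 21  → 21 < 41, loop
  ADD #22: R2 = 21 + 1 = 22  → 22 < 41, loop
  ADD #23: R2 = 22 + 1 = 23  → 23 < 41, loop
  ADD #24: R2 = 23 + 1 = 24  → 24 < 41, loop
  ADD #25: R2 = 24 + 1 = 25  → 25 < 41, loop
  ADD #26: R2 = 25 + 1 = 26  → 26 < 41, loop
  ADD #27: R2 = 26 + 1 = 27  → 27 < 41, loop
  ADD #28: R2 = 27 + 1 = 28  → 28 < 41, loop
  ADD #29: R2 = 28 + 1 = 29  → 29 < 41, loop
  ADD #30: R2 = 29 + 1 = 30  → 30 < 41, loop
  ADD #31: R2 = 30 + 1 = 31  → 31 < 41, loop
  ADD #32: R2 = 31 + 1 = 32  → 32 < 41, loop
  ADD #33: R2 = 32 + 1 = 33  → 33 < 41, loop
  ADD #34: R2 = 33 + 1 = 34  → 34 < 41, loop
  ADD #35: R2 = 34 + 1 = 35  → 35 < 41, loop
  ADD #36: R2 = 35 + 1 = 36  → 36 < 41, loop
  ADD #37: R2 = 36 + 1 = 37  → 37 < 41, loop
  ADD #38: R2 = 37 + 1 = 38  → 38 < 41, loop
  ADD #39: R2 = 38 + 1 = 39  → 39 < 41, loop
  ADD #40: R2 = 39 + 1 = 40  → 40 < 41, loop
  ADD #41: R2 = 40 + 1 = 41  → 41 >= 41, exit
Total ADD instructions: 41

41


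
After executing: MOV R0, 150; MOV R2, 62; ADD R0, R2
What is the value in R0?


Register state trace:
  MOV R0, 150  → R0 = 150
  MOV R2, 62  → R2 = 62
  ADD R0, R2  → R0 = 150 + 62 = 212
Final: R0 = 212

212


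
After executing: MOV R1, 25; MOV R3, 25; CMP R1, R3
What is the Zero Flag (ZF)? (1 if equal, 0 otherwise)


Register state trace:
  MOV R1, 25  → R1 = 25
  MOV R3, 25  → R3 = 25
  CMP R1, R3  → computes 25 - 25 = 0
  Result is zero, so values are equal
ZF = 1

1


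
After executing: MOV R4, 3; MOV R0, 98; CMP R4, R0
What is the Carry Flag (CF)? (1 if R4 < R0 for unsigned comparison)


Register state trace:
  MOV R4, 3  → R4 = 3
  MOV R0, 98  → R0 = 98
  CMP R4, R0  → unsigned 3 - 98: borrow occurs
  3 < 98, so CF = 1
CF = 1

1


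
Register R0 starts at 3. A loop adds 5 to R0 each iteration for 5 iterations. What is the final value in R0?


Starting value: R0 = 3
  Iter 1: R0 = 3 + 5 = 8
  Iter 2: R0 = 8 + 5 = 13
  Iter 3: R0 = 13 + 5 = 18
  Iter 4: R0 = 18 + 5 = 23
  Iter 5: R0 = 23 + 5 = 28
Final: R0 = 28

28


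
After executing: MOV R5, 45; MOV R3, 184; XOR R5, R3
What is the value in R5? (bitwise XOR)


Register state trace:
  MOV R5, 45  → R5 = 45 (0b00101101)
  MOV R3, 184  → R3 = 184 (0b10111000)
  XOR R5, R3  → R5 = 45 XOR 184 = 149 (0b10010101)
Final: R5 = 149

149


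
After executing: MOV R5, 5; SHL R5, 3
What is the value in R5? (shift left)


Register state trace:
  MOV R5, 5  → R5 = 5
  SHL R5, 3  → R5 = 5 << 3 = 5 * 2^3 = 40
Final: R5 = 40

40


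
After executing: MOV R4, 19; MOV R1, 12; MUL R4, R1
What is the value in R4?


Register state trace:
  MOV R4, 19  → R4 = 19
  MOV R1, 12  → R1 = 12
  MUL R4, R1  → R4 = 19 * 12 = 228
Final: R4 = 228

228


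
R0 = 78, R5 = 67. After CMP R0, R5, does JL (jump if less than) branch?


Trace:
  R0 = 78, R5 = 67
  CMP R0, R5  → compares 78 vs 67
  JL checks: is 78 less than 67?
  78 > 67, so condition is false
Branch taken: No

No


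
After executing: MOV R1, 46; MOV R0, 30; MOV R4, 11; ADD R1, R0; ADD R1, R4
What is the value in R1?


Register state trace:
  MOV R1, 46  → R1 = 46
  MOV R0, 30  → R0 = 30
  MOV R4, 11  → R4 = 11
  ADD R1, R0  → R1 = 46 + 30 = 76
  ADD R1, R4  → R1 = 76 + 11 = 87
Final: R1 = 87

87


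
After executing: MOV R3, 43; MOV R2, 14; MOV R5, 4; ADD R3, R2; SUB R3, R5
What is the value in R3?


Register state trace:
  MOV R3, 43  → R3 = 43
  MOV R2, 14  → R2 = 14
  MOV R5, 4  → R5 = 4
  ADD R3, R2  → R3 = 43 + 14 = 57
  SUB R3, R5  → R3 = 57 - 4 = 53
Final: R3 = 53

53


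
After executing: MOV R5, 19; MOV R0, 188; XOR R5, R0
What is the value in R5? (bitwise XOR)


Register state trace:
  MOV R5, 19  → R5 = 19 (0b00010011)
  MOV R0, 188  → R0 = 188 (0b10111100)
  XOR R5, R0  → R5 = 19 XOR 188 = 175 (0b10101111)
Final: R5 = 175

175


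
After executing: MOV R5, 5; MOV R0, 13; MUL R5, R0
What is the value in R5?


Register state trace:
  MOV R5, 5  → R5 = 5
  MOV R0, 13  → R0 = 13
  MUL R5, R0  → R5 = 5 * 13 = 65
Final: R5 = 65

65


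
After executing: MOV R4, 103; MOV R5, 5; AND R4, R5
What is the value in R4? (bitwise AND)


Register state trace:
  MOV R4, 103  → R4 = 103 (0b01100111)
  MOV R5, 5  → R5 = 5 (0b00000101)
  AND R4, R5  → R4 = 103 AND 5 = 5 (0b00000101)
Final: R4 = 5

5


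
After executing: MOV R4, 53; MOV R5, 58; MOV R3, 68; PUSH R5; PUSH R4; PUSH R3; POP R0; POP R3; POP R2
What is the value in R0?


Stack trace (top is rightmost):
  MOV R4, 53  → R4 = 53
  MOV R5, 58  → R5 = 58
  MOV R3, 68  → R3 = 68
  PUSH R5  → stack: [58]
  PUSH R4  → stack: [58, 53]
  PUSH R3  → stack: [58, 53, 68]
  POP R0  → R0 = 68, stack: [58, 53]
  POP R3  → R3 = 53, stack: [58]
  POP R2  → R2 = 58, stack: []
Final: R0 = 68

68


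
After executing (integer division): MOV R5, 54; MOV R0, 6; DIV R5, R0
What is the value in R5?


Register state trace:
  MOV R5, 54  → R5 = 54
  MOV R0, 6  → R0 = 6
  DIV R5, R0  → R5 = 54 // 6 = 9
Final: R5 = 9

9


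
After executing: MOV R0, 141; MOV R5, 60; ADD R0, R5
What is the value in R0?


Register state trace:
  MOV R0, 141  → R0 = 141
  MOV R5, 60  → R5 = 60
  ADD R0, R5  → R0 = 141 + 60 = 201
Final: R0 = 201

201


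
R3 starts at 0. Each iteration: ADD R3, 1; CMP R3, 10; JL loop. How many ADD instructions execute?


Loop trace (R3 starts at 0, target 10, step 1):
  ADD #1: R3 = 0 + 1 = 1  → 1 < 10, loop
  ADD #2: R3 = 1 + 1 = 2  → 2 < 10, loop
  ADD #3: R3 = 2 + 1 = 3  → 3 < 10, loop
  ADD #4: R3 = 3 + 1 = 4  → 4 < 10, loop
  ADD #5: R3 = 4 + 1 = 5  → 5 < 10, loop
  ADD #6: R3 = 5 + 1 = 6  → 6 < 10, loop
  ADD #7: R3 = 6 + 1 = 7  → 7 < 10, loop
  ADD #8: R3 = 7 + 1 = 8  → 8 < 10, loop
  ADD #9: R3 = 8 + 1 = 9  → 9 < 10, loop
  ADD #10: R3 = 9 + 1 = 10  → 10 >= 10, exit
Total ADD instructions: 10

10


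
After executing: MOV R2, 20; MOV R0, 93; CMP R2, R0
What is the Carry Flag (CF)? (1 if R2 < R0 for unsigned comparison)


Register state trace:
  MOV R2, 20  → R2 = 20
  MOV R0, 93  → R0 = 93
  CMP R2, R0  → unsigned 20 - 93: borrow occurs
  20 < 93, so CF = 1
CF = 1

1


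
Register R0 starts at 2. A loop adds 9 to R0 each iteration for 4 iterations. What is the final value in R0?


Starting value: R0 = 2
  Iter 1: R0 = 2 + 9 = 11
  Iter 2: R0 = 11 + 9 = 20
  Iter 3: R0 = 20 + 9 = 29
  Iter 4: R0 = 29 + 9 = 38
Final: R0 = 38

38


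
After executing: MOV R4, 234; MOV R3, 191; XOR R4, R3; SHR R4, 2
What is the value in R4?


Register state trace:
  MOV R4, 234  → R4 = 234 (0b11101010)
  MOV R3, 191  → R3 = 191 (0b10111111)
  XOR R4, R3  → R4 = 234 XOR 191 = 85 (0b01010101)
  SHR R4, 2  → R4 = 85 >> 2 = 21
Final: R4 = 21

21


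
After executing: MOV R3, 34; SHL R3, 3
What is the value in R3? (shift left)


Register state trace:
  MOV R3, 34  → R3 = 34
  SHL R3, 3  → R3 = 34 << 3 = 34 * 2^3 = 272
Final: R3 = 272

272


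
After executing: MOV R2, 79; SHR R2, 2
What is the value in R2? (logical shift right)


Register state trace:
  MOV R2, 79  → R2 = 79
  SHR R2, 2  → R2 = 79 >> 2 = 79 // 2^2 = 19
Final: R2 = 19

19


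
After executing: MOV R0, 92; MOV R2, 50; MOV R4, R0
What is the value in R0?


Register state trace:
  MOV R0, 92  → R0 = 92
  MOV R2, 50  → R2 = 50
  MOV R4, R0  → R4 = 92
Final: R0 = 92

92


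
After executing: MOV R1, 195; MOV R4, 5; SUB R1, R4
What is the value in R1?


Register state trace:
  MOV R1, 195  → R1 = 195
  MOV R4, 5  → R4 = 5
  SUB R1, R4  → R1 = 195 - 5 = 190
Final: R1 = 190

190


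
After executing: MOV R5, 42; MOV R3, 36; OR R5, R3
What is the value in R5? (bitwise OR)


Register state trace:
  MOV R5, 42  → R5 = 42 (0b00101010)
  MOV R3, 36  → R3 = 36 (0b00100100)
  OR R5, R3   → R5 = 42 OR 36 = 46 (0b00101110)
Final: R5 = 46

46


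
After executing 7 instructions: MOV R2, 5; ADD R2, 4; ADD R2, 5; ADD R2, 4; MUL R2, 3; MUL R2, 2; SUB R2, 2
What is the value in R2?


Register state trace:
  MOV R2, 5  → R2 = 5
  ADD R2, 4  → R2 = 5 + 4 = 9
  ADD R2, 5  → R2 = 9 + 5 = 14
  ADD R2, 4  → R2 = 14 + 4 = 18
  MUL R2, 3  → R2 = 18 * 3 = 54
  MUL R2, 2  → R2 = 54 * 2 = 108
  SUB R2, 2  → R2 = 108 - 2 = 106
Final: R2 = 106

106


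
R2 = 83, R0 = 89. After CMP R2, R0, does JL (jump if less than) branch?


Trace:
  R2 = 83, R0 = 89
  CMP R2, R0  → compares 83 vs 89
  JL checks: is 83 less than 89?
  83 < 89, so condition is true
Branch taken: Yes

Yes


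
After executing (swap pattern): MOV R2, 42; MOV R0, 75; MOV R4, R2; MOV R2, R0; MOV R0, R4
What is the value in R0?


Register state trace (swap pattern):
  MOV R2, 42  → R2 = 42
  MOV R0, 75  → R0 = 75
  MOV R4, R2  → R4 = 42  (save R2)
  MOV R2, R0  → R2 = 75  (R2 gets R0's value)
  MOV R0, R4  → R0 = 42  (R0 gets saved value)
Final: R0 = 42

42


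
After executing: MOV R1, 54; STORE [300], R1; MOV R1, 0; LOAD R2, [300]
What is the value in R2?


Register and memory trace:
  MOV R1, 54  → R1 = 54
  STORE [300], R1  → mem[300] = 54
  MOV R1, 0  → R1 = 0
  LOAD R2, [300]  → R2 = mem[300] = 54
Final: R2 = 54

54


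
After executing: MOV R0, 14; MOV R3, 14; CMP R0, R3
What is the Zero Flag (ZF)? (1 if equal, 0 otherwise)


Register state trace:
  MOV R0, 14  → R0 = 14
  MOV R3, 14  → R3 = 14
  CMP R0, R3  → computes 14 - 14 = 0
  Result is zero, so values are equal
ZF = 1

1


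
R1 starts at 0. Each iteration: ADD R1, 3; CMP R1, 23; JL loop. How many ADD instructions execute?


Loop trace (R1 starts at 0, target 23, step 3):
  ADD #1: R1 = 0 + 3 = 3  → 3 < 23, loop
  ADD #2: R1 = 3 + 3 = 6  → 6 < 23, loop
  ADD #3: R1 = 6 + 3 = 9  → 9 < 23, loop
  ADD #4: R1 = 9 + 3 = 12  → 12 < 23, loop
  ADD #5: R1 = 12 + 3 = 15  → 15 < 23, loop
  ADD #6: R1 = 15 + 3 = 18  → 18 < 23, loop
  ADD #7: R1 = 18 + 3 = 21  → 21 < 23, loop
  ADD #8: R1 = 21 + 3 = 24  → 24 >= 23, exit
Total ADD instructions: 8

8


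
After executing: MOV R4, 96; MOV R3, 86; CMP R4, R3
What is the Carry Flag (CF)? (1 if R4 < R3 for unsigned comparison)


Register state trace:
  MOV R4, 96  → R4 = 96
  MOV R3, 86  → R3 = 86
  CMP R4, R3  → unsigned 96 - 86: no borrow
  96 >= 86, so CF = 0
CF = 0

0


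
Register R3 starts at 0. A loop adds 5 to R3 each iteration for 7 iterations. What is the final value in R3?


Starting value: R3 = 0
  Iter 1: R3 = 0 + 5 = 5
  Iter 2: R3 = 5 + 5 = 10
  Iter 3: R3 = 10 + 5 = 15
  Iter 4: R3 = 15 + 5 = 20
  Iter 5: R3 = 20 + 5 = 25
  Iter 6: R3 = 25 + 5 = 30
  Iter 7: R3 = 30 + 5 = 35
Final: R3 = 35

35


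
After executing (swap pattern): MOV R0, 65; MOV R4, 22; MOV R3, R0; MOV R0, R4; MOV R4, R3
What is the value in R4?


Register state trace (swap pattern):
  MOV R0, 65  → R0 = 65
  MOV R4, 22  → R4 = 22
  MOV R3, R0  → R3 = 65  (save R0)
  MOV R0, R4  → R0 = 22  (R0 gets R4's value)
  MOV R4, R3  → R4 = 65  (R4 gets saved value)
Final: R4 = 65

65


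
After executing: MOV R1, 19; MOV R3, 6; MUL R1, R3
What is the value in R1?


Register state trace:
  MOV R1, 19  → R1 = 19
  MOV R3, 6  → R3 = 6
  MUL R1, R3  → R1 = 19 * 6 = 114
Final: R1 = 114

114


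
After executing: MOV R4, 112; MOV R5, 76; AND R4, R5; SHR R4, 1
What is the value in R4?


Register state trace:
  MOV R4, 112  → R4 = 112 (0b01110000)
  MOV R5, 76  → R5 = 76 (0b01001100)
  AND R4, R5  → R4 = 112 AND 76 = 64 (0b01000000)
  SHR R4, 1  → R4 = 64 >> 1 = 32
Final: R4 = 32

32


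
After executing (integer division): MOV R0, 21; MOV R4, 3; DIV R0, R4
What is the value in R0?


Register state trace:
  MOV R0, 21  → R0 = 21
  MOV R4, 3  → R4 = 3
  DIV R0, R4  → R0 = 21 // 3 = 7
Final: R0 = 7

7


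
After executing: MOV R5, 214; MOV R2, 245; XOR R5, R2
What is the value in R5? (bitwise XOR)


Register state trace:
  MOV R5, 214  → R5 = 214 (0b11010110)
  MOV R2, 245  → R2 = 245 (0b11110101)
  XOR R5, R2  → R5 = 214 XOR 245 = 35 (0b00100011)
Final: R5 = 35

35


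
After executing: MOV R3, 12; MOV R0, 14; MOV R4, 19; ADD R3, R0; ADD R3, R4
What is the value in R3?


Register state trace:
  MOV R3, 12  → R3 = 12
  MOV R0, 14  → R0 = 14
  MOV R4, 19  → R4 = 19
  ADD R3, R0  → R3 = 12 + 14 = 26
  ADD R3, R4  → R3 = 26 + 19 = 45
Final: R3 = 45

45


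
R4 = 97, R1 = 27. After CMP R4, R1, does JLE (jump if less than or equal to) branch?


Trace:
  R4 = 97, R1 = 27
  CMP R4, R1  → compares 97 vs 27
  JLE checks: is 97 less than or equal to 27?
  97 > 27, so condition is false
Branch taken: No

No


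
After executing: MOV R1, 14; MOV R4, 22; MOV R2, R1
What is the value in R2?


Register state trace:
  MOV R1, 14  → R1 = 14
  MOV R4, 22  → R4 = 22
  MOV R2, R1  → R2 = 14
Final: R2 = 14

14


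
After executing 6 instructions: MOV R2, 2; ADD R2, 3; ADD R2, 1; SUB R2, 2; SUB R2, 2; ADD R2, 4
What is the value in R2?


Register state trace:
  MOV R2, 2  → R2 = 2
  ADD R2, 3  → R2 = 2 + 3 = 5
  ADD R2, 1  → R2 = 5 + 1 = 6
  SUB R2, 2  → R2 = 6 - 2 = 4
  SUB R2, 2  → R2 = 4 - 2 = 2
  ADD R2, 4  → R2 = 2 + 4 = 6
Final: R2 = 6

6


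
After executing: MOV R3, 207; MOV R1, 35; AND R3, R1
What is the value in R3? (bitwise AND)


Register state trace:
  MOV R3, 207  → R3 = 207 (0b11001111)
  MOV R1, 35  → R1 = 35 (0b00100011)
  AND R3, R1  → R3 = 207 AND 35 = 3 (0b00000011)
Final: R3 = 3

3


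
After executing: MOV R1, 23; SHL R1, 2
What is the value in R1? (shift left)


Register state trace:
  MOV R1, 23  → R1 = 23
  SHL R1, 2  → R1 = 23 << 2 = 23 * 2^2 = 92
Final: R1 = 92

92


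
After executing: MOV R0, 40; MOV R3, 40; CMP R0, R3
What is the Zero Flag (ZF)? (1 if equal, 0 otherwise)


Register state trace:
  MOV R0, 40  → R0 = 40
  MOV R3, 40  → R3 = 40
  CMP R0, R3  → computes 40 - 40 = 0
  Result is zero, so values are equal
ZF = 1

1


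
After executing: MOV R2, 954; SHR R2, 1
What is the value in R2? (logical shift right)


Register state trace:
  MOV R2, 954  → R2 = 954
  SHR R2, 1  → R2 = 954 >> 1 = 954 // 2^1 = 477
Final: R2 = 477

477


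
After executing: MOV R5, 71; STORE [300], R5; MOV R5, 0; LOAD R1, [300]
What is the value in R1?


Register and memory trace:
  MOV R5, 71  → R5 = 71
  STORE [300], R5  → mem[300] = 71
  MOV R5, 0  → R5 = 0
  LOAD R1, [300]  → R1 = mem[300] = 71
Final: R1 = 71

71


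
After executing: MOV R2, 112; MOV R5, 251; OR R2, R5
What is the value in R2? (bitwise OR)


Register state trace:
  MOV R2, 112  → R2 = 112 (0b01110000)
  MOV R5, 251  → R5 = 251 (0b11111011)
  OR R2, R5   → R2 = 112 OR 251 = 251 (0b11111011)
Final: R2 = 251

251


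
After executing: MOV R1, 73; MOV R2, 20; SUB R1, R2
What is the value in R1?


Register state trace:
  MOV R1, 73  → R1 = 73
  MOV R2, 20  → R2 = 20
  SUB R1, R2  → R1 = 73 - 20 = 53
Final: R1 = 53

53


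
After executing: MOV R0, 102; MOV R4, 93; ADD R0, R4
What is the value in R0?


Register state trace:
  MOV R0, 102  → R0 = 102
  MOV R4, 93  → R4 = 93
  ADD R0, R4  → R0 = 102 + 93 = 195
Final: R0 = 195

195


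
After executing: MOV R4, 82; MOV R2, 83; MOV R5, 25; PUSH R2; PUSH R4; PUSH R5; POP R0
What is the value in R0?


Stack trace (top is rightmost):
  MOV R4, 82  → R4 = 82
  MOV R2, 83  → R2 = 83
  MOV R5, 25  → R5 = 25
  PUSH R2  → stack: [83]
  PUSH R4  → stack: [83, 82]
  PUSH R5  → stack: [83, 82, 25]
  POP R0  → R0 = 25, stack: [83, 82]
Final: R0 = 25

25


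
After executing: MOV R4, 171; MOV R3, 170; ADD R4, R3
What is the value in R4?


Register state trace:
  MOV R4, 171  → R4 = 171
  MOV R3, 170  → R3 = 170
  ADD R4, R3  → R4 = 171 + 170 = 341
Final: R4 = 341

341


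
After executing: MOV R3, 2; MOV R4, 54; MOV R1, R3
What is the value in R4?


Register state trace:
  MOV R3, 2  → R3 = 2
  MOV R4, 54  → R4 = 54
  MOV R1, R3  → R1 = 2
Final: R4 = 54

54


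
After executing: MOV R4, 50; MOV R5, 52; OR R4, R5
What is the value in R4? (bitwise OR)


Register state trace:
  MOV R4, 50  → R4 = 50 (0b00110010)
  MOV R5, 52  → R5 = 52 (0b00110100)
  OR R4, R5   → R4 = 50 OR 52 = 54 (0b00110110)
Final: R4 = 54

54


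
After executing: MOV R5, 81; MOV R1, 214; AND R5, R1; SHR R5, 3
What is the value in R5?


Register state trace:
  MOV R5, 81  → R5 = 81 (0b01010001)
  MOV R1, 214  → R1 = 214 (0b11010110)
  AND R5, R1  → R5 = 81 AND 214 = 80 (0b01010000)
  SHR R5, 3  → R5 = 80 >> 3 = 10
Final: R5 = 10

10


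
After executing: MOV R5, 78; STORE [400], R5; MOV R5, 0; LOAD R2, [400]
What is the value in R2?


Register and memory trace:
  MOV R5, 78  → R5 = 78
  STORE [400], R5  → mem[400] = 78
  MOV R5, 0  → R5 = 0
  LOAD R2, [400]  → R2 = mem[400] = 78
Final: R2 = 78

78


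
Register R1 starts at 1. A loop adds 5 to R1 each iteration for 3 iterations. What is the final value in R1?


Starting value: R1 = 1
  Iter 1: R1 = 1 + 5 = 6
  Iter 2: R1 = 6 + 5 = 11
  Iter 3: R1 = 11 + 5 = 16
Final: R1 = 16

16


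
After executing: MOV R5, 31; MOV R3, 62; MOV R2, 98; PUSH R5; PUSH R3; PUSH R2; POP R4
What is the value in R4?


Stack trace (top is rightmost):
  MOV R5, 31  → R5 = 31
  MOV R3, 62  → R3 = 62
  MOV R2, 98  → R2 = 98
  PUSH R5  → stack: [31]
  PUSH R3  → stack: [31, 62]
  PUSH R2  → stack: [31, 62, 98]
  POP R4  → R4 = 98, stack: [31, 62]
Final: R4 = 98

98


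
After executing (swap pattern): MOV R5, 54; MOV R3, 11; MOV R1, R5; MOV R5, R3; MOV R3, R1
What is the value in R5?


Register state trace (swap pattern):
  MOV R5, 54  → R5 = 54
  MOV R3, 11  → R3 = 11
  MOV R1, R5  → R1 = 54  (save R5)
  MOV R5, R3  → R5 = 11  (R5 gets R3's value)
  MOV R3, R1  → R3 = 54  (R3 gets saved value)
Final: R5 = 11

11


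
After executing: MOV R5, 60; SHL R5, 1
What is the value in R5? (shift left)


Register state trace:
  MOV R5, 60  → R5 = 60
  SHL R5, 1  → R5 = 60 << 1 = 60 * 2^1 = 120
Final: R5 = 120

120


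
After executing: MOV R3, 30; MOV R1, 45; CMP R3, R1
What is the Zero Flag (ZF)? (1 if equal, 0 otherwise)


Register state trace:
  MOV R3, 30  → R3 = 30
  MOV R1, 45  → R1 = 45
  CMP R3, R1  → computes 30 - 45 = -15
  Result is nonzero, so values are not equal
ZF = 0

0


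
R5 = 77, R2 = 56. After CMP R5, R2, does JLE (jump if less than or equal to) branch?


Trace:
  R5 = 77, R2 = 56
  CMP R5, R2  → compares 77 vs 56
  JLE checks: is 77 less than or equal to 56?
  77 > 56, so condition is false
Branch taken: No

No


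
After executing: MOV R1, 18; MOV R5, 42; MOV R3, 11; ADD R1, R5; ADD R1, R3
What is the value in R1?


Register state trace:
  MOV R1, 18  → R1 = 18
  MOV R5, 42  → R5 = 42
  MOV R3, 11  → R3 = 11
  ADD R1, R5  → R1 = 18 + 42 = 60
  ADD R1, R3  → R1 = 60 + 11 = 71
Final: R1 = 71

71


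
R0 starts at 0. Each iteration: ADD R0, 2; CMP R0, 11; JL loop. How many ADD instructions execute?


Loop trace (R0 starts at 0, target 11, step 2):
  ADD #1: R0 = 0 + 2 = 2  → 2 < 11, loop
  ADD #2: R0 = 2 + 2 = 4  → 4 < 11, loop
  ADD #3: R0 = 4 + 2 = 6  → 6 < 11, loop
  ADD #4: R0 = 6 + 2 = 8  → 8 < 11, loop
  ADD #5: R0 = 8 + 2 = 10  → 10 < 11, loop
  ADD #6: R0 = 10 + 2 = 12  → 12 >= 11, exit
Total ADD instructions: 6

6


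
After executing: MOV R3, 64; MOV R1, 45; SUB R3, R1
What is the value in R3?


Register state trace:
  MOV R3, 64  → R3 = 64
  MOV R1, 45  → R1 = 45
  SUB R3, R1  → R3 = 64 - 45 = 19
Final: R3 = 19

19


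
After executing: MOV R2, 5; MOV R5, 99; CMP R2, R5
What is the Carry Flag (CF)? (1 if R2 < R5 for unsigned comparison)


Register state trace:
  MOV R2, 5  → R2 = 5
  MOV R5, 99  → R5 = 99
  CMP R2, R5  → unsigned 5 - 99: borrow occurs
  5 < 99, so CF = 1
CF = 1

1


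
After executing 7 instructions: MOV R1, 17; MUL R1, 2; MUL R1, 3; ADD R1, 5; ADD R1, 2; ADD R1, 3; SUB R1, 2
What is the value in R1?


Register state trace:
  MOV R1, 17  → R1 = 17
  MUL R1, 2  → R1 = 17 * 2 = 34
  MUL R1, 3  → R1 = 34 * 3 = 102
  ADD R1, 5  → R1 = 102 + 5 = 107
  ADD R1, 2  → R1 = 107 + 2 = 109
  ADD R1, 3  → R1 = 109 + 3 = 112
  SUB R1, 2  → R1 = 112 - 2 = 110
Final: R1 = 110

110


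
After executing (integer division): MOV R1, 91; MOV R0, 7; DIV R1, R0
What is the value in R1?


Register state trace:
  MOV R1, 91  → R1 = 91
  MOV R0, 7  → R0 = 7
  DIV R1, R0  → R1 = 91 // 7 = 13
Final: R1 = 13

13


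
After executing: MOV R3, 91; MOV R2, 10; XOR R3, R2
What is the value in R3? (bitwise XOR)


Register state trace:
  MOV R3, 91  → R3 = 91 (0b01011011)
  MOV R2, 10  → R2 = 10 (0b00001010)
  XOR R3, R2  → R3 = 91 XOR 10 = 81 (0b01010001)
Final: R3 = 81

81


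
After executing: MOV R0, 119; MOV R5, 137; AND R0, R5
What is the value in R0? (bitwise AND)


Register state trace:
  MOV R0, 119  → R0 = 119 (0b01110111)
  MOV R5, 137  → R5 = 137 (0b10001001)
  AND R0, R5  → R0 = 119 AND 137 = 1 (0b00000001)
Final: R0 = 1

1


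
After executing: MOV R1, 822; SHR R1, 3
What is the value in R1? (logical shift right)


Register state trace:
  MOV R1, 822  → R1 = 822
  SHR R1, 3  → R1 = 822 >> 3 = 822 // 2^3 = 102
Final: R1 = 102

102


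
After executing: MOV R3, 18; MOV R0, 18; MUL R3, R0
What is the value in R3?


Register state trace:
  MOV R3, 18  → R3 = 18
  MOV R0, 18  → R0 = 18
  MUL R3, R0  → R3 = 18 * 18 = 324
Final: R3 = 324

324


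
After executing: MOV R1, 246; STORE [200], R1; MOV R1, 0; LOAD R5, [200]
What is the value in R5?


Register and memory trace:
  MOV R1, 246  → R1 = 246
  STORE [200], R1  → mem[200] = 246
  MOV R1, 0  → R1 = 0
  LOAD R5, [200]  → R5 = mem[200] = 246
Final: R5 = 246

246


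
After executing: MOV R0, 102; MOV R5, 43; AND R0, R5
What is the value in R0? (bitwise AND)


Register state trace:
  MOV R0, 102  → R0 = 102 (0b01100110)
  MOV R5, 43  → R5 = 43 (0b00101011)
  AND R0, R5  → R0 = 102 AND 43 = 34 (0b00100010)
Final: R0 = 34

34


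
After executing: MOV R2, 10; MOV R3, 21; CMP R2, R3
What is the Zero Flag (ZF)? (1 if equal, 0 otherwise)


Register state trace:
  MOV R2, 10  → R2 = 10
  MOV R3, 21  → R3 = 21
  CMP R2, R3  → computes 10 - 21 = -11
  Result is nonzero, so values are not equal
ZF = 0

0


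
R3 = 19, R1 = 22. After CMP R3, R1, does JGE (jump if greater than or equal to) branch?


Trace:
  R3 = 19, R1 = 22
  CMP R3, R1  → compares 19 vs 22
  JGE checks: is 19 greater than or equal to 22?
  19 < 22, so condition is false
Branch taken: No

No


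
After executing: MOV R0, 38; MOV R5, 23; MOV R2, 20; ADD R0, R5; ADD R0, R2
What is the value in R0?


Register state trace:
  MOV R0, 38  → R0 = 38
  MOV R5, 23  → R5 = 23
  MOV R2, 20  → R2 = 20
  ADD R0, R5  → R0 = 38 + 23 = 61
  ADD R0, R2  → R0 = 61 + 20 = 81
Final: R0 = 81

81


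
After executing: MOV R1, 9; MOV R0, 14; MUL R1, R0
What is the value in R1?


Register state trace:
  MOV R1, 9  → R1 = 9
  MOV R0, 14  → R0 = 14
  MUL R1, R0  → R1 = 9 * 14 = 126
Final: R1 = 126

126


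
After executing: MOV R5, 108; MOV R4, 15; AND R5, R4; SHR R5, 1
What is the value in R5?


Register state trace:
  MOV R5, 108  → R5 = 108 (0b01101100)
  MOV R4, 15  → R4 = 15 (0b00001111)
  AND R5, R4  → R5 = 108 AND 15 = 12 (0b00001100)
  SHR R5, 1  → R5 = 12 >> 1 = 6
Final: R5 = 6

6


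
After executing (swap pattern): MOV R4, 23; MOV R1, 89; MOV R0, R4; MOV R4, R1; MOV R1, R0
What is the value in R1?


Register state trace (swap pattern):
  MOV R4, 23  → R4 = 23
  MOV R1, 89  → R1 = 89
  MOV R0, R4  → R0 = 23  (save R4)
  MOV R4, R1  → R4 = 89  (R4 gets R1's value)
  MOV R1, R0  → R1 = 23  (R1 gets saved value)
Final: R1 = 23

23


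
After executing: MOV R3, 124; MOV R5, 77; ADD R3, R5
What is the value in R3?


Register state trace:
  MOV R3, 124  → R3 = 124
  MOV R5, 77  → R5 = 77
  ADD R3, R5  → R3 = 124 + 77 = 201
Final: R3 = 201

201


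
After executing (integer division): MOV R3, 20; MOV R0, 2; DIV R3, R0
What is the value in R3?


Register state trace:
  MOV R3, 20  → R3 = 20
  MOV R0, 2  → R0 = 2
  DIV R3, R0  → R3 = 20 // 2 = 10
Final: R3 = 10

10


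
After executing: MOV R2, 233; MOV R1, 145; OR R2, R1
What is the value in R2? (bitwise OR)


Register state trace:
  MOV R2, 233  → R2 = 233 (0b11101001)
  MOV R1, 145  → R1 = 145 (0b10010001)
  OR R2, R1   → R2 = 233 OR 145 = 249 (0b11111001)
Final: R2 = 249

249


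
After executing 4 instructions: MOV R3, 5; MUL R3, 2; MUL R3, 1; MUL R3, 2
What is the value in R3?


Register state trace:
  MOV R3, 5  → R3 = 5
  MUL R3, 2  → R3 = 5 * 2 = 10
  MUL R3, 1  → R3 = 10 * 1 = 10
  MUL R3, 2  → R3 = 10 * 2 = 20
Final: R3 = 20

20


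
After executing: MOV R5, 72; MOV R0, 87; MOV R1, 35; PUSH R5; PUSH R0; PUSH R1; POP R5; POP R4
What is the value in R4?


Stack trace (top is rightmost):
  MOV R5, 72  → R5 = 72
  MOV R0, 87  → R0 = 87
  MOV R1, 35  → R1 = 35
  PUSH R5  → stack: [72]
  PUSH R0  → stack: [72, 87]
  PUSH R1  → stack: [72, 87, 35]
  POP R5  → R5 = 35, stack: [72, 87]
  POP R4  → R4 = 87, stack: [72]
Final: R4 = 87

87


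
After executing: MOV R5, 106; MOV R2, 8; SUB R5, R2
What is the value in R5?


Register state trace:
  MOV R5, 106  → R5 = 106
  MOV R2, 8  → R2 = 8
  SUB R5, R2  → R5 = 106 - 8 = 98
Final: R5 = 98

98


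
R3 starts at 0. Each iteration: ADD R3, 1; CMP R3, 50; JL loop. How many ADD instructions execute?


Loop trace (R3 starts at 0, target 50, step 1):
  ADD #1: R3 = 0 + 1 = 1  → 1 < 50, loop
  ADD #2: R3 = 1 + 1 = 2  → 2 < 50, loop
  ADD #3: R3 = 2 + 1 = 3  → 3 < 50, loop
  ADD #4: R3 = 3 + 1 = 4  → 4 < 50, loop
  ADD #5: R3 = 4 + 1 = 5  → 5 < 50, loop
  ADD #6: R3 = 5 + 1 = 6  → 6 < 50, loop
  ADD #7: R3 = 6 + 1 = 7  → 7 < 50, loop
  ADD #8: R3 = 7 + 1 = 8  → 8 < 50, loop
  ADD #9: R3 = 8 + 1 = 9  → 9 < 50, loop
  ADD #10: R3 = 9 + 1 = 10  → 10 < 50, loop
  ADD #11: R3 = 10 + 1 = 11  → 11 < 50, loop
  ADD #12: R3 = 11 + 1 = 12  → 12 < 50, loop
  ADD #13: R3 = 12 + 1 = 13  → 13 < 50, loop
  ADD #14: R3 = 13 + 1 = 14  → 14 < 50, loop
  ADD #15: R3 = 14 + 1 = 15  → 15 < 50, loop
  ADD #16: R3 = 15 + 1 = 16  → 16 < 50, loop
  ADD #17: R3 = 16 + 1 = 17  → 17 < 50, loop
  ADD #18: R3 = 17 + 1 = 18  → 18 < 50, loop
  ADD #19: R3 = 18 + 1 = 19  → 19 < 50, loop
  ADD #20: R3 = 19 + 1 = 20  → 20 < 50, loop
  ADD #21: R3 = 20 + 1 = 21  → 21 < 50, loop
  ADD #22: R3 = 21 + 1 = 22  → 22 < 50, loop
  ADD #23: R3 = 22 + 1 = 23  → 23 < 50, loop
  ADD #24: R3 = 23 + 1 = 24  → 24 < 50, loop
  ADD #25: R3 = 24 + 1 = 25  → 25 < 50, loop
  ADD #26: R3 = 25 + 1 = 26  → 26 < 50, loop
  ADD #27: R3 = 26 + 1 = 27  → 27 < 50, loop
  ADD #28: R3 = 27 + 1 = 28  → 28 < 50, loop
  ADD #29: R3 = 28 + 1 = 29  → 29 < 50, loop
  ADD #30: R3 = 29 + 1 = 30  → 30 < 50, loop
  ADD #31: R3 = 30 + 1 = 31  → 31 < 50, loop
  ADD #32: R3 = 31 + 1 = 32  → 32 < 50, loop
  ADD #33: R3 = 32 + 1 = 33  → 33 < 50, loop
  ADD #34: R3 = 33 + 1 = 34  → 34 < 50, loop
  ADD #35: R3 = 34 + 1 = 35  → 35 < 50, loop
  ADD #36: R3 = 35 + 1 = 36  → 36 < 50, loop
  ADD #37: R3 = 36 + 1 = 37  → 37 < 50, loop
  ADD #38: R3 = 37 + 1 = 38  → 38 < 50, loop
  ADD #39: R3 = 38 + 1 = 39  → 39 < 50, loop
  ADD #40: R3 = 39 + 1 = 40  → 40 < 50, loop
  ADD #41: R3 = 40 + 1 = 41  → 41 < 50, loop
  ADD #42: R3 = 41 + 1 = 42  → 42 < 50, loop
  ADD #43: R3 = 42 + 1 = 43  → 43 < 50, loop
  ADD #44: R3 = 43 + 1 = 44  → 44 < 50, loop
  ADD #45: R3 = 44 + 1 = 45  → 45 < 50, loop
  ADD #46: R3 = 45 + 1 = 46  → 46 < 50, loop
  ADD #47: R3 = 46 + 1 = 47  → 47 < 50, loop
  ADD #48: R3 = 47 + 1 = 48  → 48 < 50, loop
  ADD #49: R3 = 48 + 1 = 49  → 49 < 50, loop
  ADD #50: R3 = 49 + 1 = 50  → 50 >= 50, exit
Total ADD instructions: 50

50


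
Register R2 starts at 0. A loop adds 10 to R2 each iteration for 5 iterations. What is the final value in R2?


Starting value: R2 = 0
  Iter 1: R2 = 0 + 10 = 10
  Iter 2: R2 = 10 + 10 = 20
  Iter 3: R2 = 20 + 10 = 30
  Iter 4: R2 = 30 + 10 = 40
  Iter 5: R2 = 40 + 10 = 50
Final: R2 = 50

50


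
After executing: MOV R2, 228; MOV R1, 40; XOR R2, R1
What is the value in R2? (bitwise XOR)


Register state trace:
  MOV R2, 228  → R2 = 228 (0b11100100)
  MOV R1, 40  → R1 = 40 (0b00101000)
  XOR R2, R1  → R2 = 228 XOR 40 = 204 (0b11001100)
Final: R2 = 204

204


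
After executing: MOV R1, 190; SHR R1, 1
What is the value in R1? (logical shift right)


Register state trace:
  MOV R1, 190  → R1 = 190
  SHR R1, 1  → R1 = 190 >> 1 = 190 // 2^1 = 95
Final: R1 = 95

95


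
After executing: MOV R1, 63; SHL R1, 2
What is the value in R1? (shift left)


Register state trace:
  MOV R1, 63  → R1 = 63
  SHL R1, 2  → R1 = 63 << 2 = 63 * 2^2 = 252
Final: R1 = 252

252


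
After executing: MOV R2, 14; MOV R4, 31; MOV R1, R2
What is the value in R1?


Register state trace:
  MOV R2, 14  → R2 = 14
  MOV R4, 31  → R4 = 31
  MOV R1, R2  → R1 = 14
Final: R1 = 14

14


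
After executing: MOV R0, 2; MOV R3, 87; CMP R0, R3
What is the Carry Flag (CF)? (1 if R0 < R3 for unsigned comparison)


Register state trace:
  MOV R0, 2  → R0 = 2
  MOV R3, 87  → R3 = 87
  CMP R0, R3  → unsigned 2 - 87: borrow occurs
  2 < 87, so CF = 1
CF = 1

1


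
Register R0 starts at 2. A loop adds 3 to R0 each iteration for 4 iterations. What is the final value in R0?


Starting value: R0 = 2
  Iter 1: R0 = 2 + 3 = 5
  Iter 2: R0 = 5 + 3 = 8
  Iter 3: R0 = 8 + 3 = 11
  Iter 4: R0 = 11 + 3 = 14
Final: R0 = 14

14
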